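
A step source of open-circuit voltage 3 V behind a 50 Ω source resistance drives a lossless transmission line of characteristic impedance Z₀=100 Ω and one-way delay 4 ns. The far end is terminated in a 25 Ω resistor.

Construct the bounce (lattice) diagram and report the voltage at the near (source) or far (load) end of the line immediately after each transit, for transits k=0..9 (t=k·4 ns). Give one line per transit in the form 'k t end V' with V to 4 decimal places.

Γ_L=-0.600000, Γ_S=-0.333333; launch V₁=3·100/150=2.000000
k=0 src: V=2.0000
k=1 load: inc=2.000000, refl=2.000000·-0.600000=-1.2000; V=0.000000+2.000000+-1.200000=0.8000
k=2 src: inc=-1.200000, refl=-1.200000·-0.333333=0.4000; V=2.000000+-1.200000+0.400000=1.2000
k=3 load: inc=0.400000, refl=0.400000·-0.600000=-0.2400; V=0.800000+0.400000+-0.240000=0.9600
k=4 src: inc=-0.240000, refl=-0.240000·-0.333333=0.0800; V=1.200000+-0.240000+0.080000=1.0400
k=5 load: inc=0.080000, refl=0.080000·-0.600000=-0.0480; V=0.960000+0.080000+-0.048000=0.9920
k=6 src: inc=-0.048000, refl=-0.048000·-0.333333=0.0160; V=1.040000+-0.048000+0.016000=1.0080
k=7 load: inc=0.016000, refl=0.016000·-0.600000=-0.0096; V=0.992000+0.016000+-0.009600=0.9984
k=8 src: inc=-0.009600, refl=-0.009600·-0.333333=0.0032; V=1.008000+-0.009600+0.003200=1.0016
k=9 load: inc=0.003200, refl=0.003200·-0.600000=-0.0019; V=0.998400+0.003200+-0.001920=0.9997

0 0 source 2.0000
1 4 load 0.8000
2 8 source 1.2000
3 12 load 0.9600
4 16 source 1.0400
5 20 load 0.9920
6 24 source 1.0080
7 28 load 0.9984
8 32 source 1.0016
9 36 load 0.9997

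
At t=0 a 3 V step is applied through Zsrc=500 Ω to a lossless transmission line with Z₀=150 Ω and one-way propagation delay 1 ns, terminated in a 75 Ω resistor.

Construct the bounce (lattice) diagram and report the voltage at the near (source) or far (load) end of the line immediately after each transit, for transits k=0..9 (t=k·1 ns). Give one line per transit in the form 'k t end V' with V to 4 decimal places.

Γ_L=-0.333333, Γ_S=0.538462; launch V₁=3·150/650=0.692308
k=0 src: V=0.6923
k=1 load: inc=0.692308, refl=0.692308·-0.333333=-0.2308; V=0.000000+0.692308+-0.230769=0.4615
k=2 src: inc=-0.230769, refl=-0.230769·0.538462=-0.1243; V=0.692308+-0.230769+-0.124260=0.3373
k=3 load: inc=-0.124260, refl=-0.124260·-0.333333=0.0414; V=0.461538+-0.124260+0.041420=0.3787
k=4 src: inc=0.041420, refl=0.041420·0.538462=0.0223; V=0.337278+0.041420+0.022303=0.4010
k=5 load: inc=0.022303, refl=0.022303·-0.333333=-0.0074; V=0.378698+0.022303+-0.007434=0.3936
k=6 src: inc=-0.007434, refl=-0.007434·0.538462=-0.0040; V=0.401001+-0.007434+-0.004003=0.3896
k=7 load: inc=-0.004003, refl=-0.004003·-0.333333=0.0013; V=0.393567+-0.004003+0.001334=0.3909
k=8 src: inc=0.001334, refl=0.001334·0.538462=0.0007; V=0.389564+0.001334+0.000719=0.3916
k=9 load: inc=0.000719, refl=0.000719·-0.333333=-0.0002; V=0.390898+0.000719+-0.000240=0.3914

0 0 source 0.6923
1 1 load 0.4615
2 2 source 0.3373
3 3 load 0.3787
4 4 source 0.4010
5 5 load 0.3936
6 6 source 0.3896
7 7 load 0.3909
8 8 source 0.3916
9 9 load 0.3914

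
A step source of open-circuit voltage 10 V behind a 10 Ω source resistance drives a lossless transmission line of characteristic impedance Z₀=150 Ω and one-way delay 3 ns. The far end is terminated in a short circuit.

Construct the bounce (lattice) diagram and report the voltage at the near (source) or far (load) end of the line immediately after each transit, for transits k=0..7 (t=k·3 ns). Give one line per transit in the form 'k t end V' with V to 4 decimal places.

Γ_L=-1.000000, Γ_S=-0.875000; launch V₁=10·150/160=9.375000
k=0 src: V=9.3750
k=1 load: inc=9.375000, refl=9.375000·-1.000000=-9.3750; V=0.000000+9.375000+-9.375000=0.0000
k=2 src: inc=-9.375000, refl=-9.375000·-0.875000=8.2031; V=9.375000+-9.375000+8.203125=8.2031
k=3 load: inc=8.203125, refl=8.203125·-1.000000=-8.2031; V=0.000000+8.203125+-8.203125=0.0000
k=4 src: inc=-8.203125, refl=-8.203125·-0.875000=7.1777; V=8.203125+-8.203125+7.177734=7.1777
k=5 load: inc=7.177734, refl=7.177734·-1.000000=-7.1777; V=0.000000+7.177734+-7.177734=0.0000
k=6 src: inc=-7.177734, refl=-7.177734·-0.875000=6.2805; V=7.177734+-7.177734+6.280518=6.2805
k=7 load: inc=6.280518, refl=6.280518·-1.000000=-6.2805; V=0.000000+6.280518+-6.280518=0.0000

0 0 source 9.3750
1 3 load 0.0000
2 6 source 8.2031
3 9 load 0.0000
4 12 source 7.1777
5 15 load 0.0000
6 18 source 6.2805
7 21 load 0.0000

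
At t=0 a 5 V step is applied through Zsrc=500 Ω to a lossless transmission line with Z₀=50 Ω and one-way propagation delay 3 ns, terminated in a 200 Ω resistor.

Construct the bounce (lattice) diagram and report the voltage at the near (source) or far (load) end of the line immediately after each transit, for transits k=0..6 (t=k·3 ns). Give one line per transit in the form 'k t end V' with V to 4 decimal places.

Γ_L=0.600000, Γ_S=0.818182; launch V₁=5·50/550=0.454545
k=0 src: V=0.4545
k=1 load: inc=0.454545, refl=0.454545·0.600000=0.2727; V=0.000000+0.454545+0.272727=0.7273
k=2 src: inc=0.272727, refl=0.272727·0.818182=0.2231; V=0.454545+0.272727+0.223140=0.9504
k=3 load: inc=0.223140, refl=0.223140·0.600000=0.1339; V=0.727273+0.223140+0.133884=1.0843
k=4 src: inc=0.133884, refl=0.133884·0.818182=0.1095; V=0.950413+0.133884+0.109542=1.1938
k=5 load: inc=0.109542, refl=0.109542·0.600000=0.0657; V=1.084298+0.109542+0.065725=1.2596
k=6 src: inc=0.065725, refl=0.065725·0.818182=0.0538; V=1.193839+0.065725+0.053775=1.3133

0 0 source 0.4545
1 3 load 0.7273
2 6 source 0.9504
3 9 load 1.0843
4 12 source 1.1938
5 15 load 1.2596
6 18 source 1.3133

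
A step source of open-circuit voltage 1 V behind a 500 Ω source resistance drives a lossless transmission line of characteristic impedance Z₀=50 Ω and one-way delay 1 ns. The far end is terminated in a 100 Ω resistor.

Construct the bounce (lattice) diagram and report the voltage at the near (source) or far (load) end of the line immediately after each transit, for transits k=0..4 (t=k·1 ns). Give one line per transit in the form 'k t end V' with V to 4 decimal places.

0 0 source 0.0909
1 1 load 0.1212
2 2 source 0.1460
3 3 load 0.1543
4 4 source 0.1610

Γ_L=0.333333, Γ_S=0.818182; launch V₁=1·50/550=0.090909
k=0 src: V=0.0909
k=1 load: inc=0.090909, refl=0.090909·0.333333=0.0303; V=0.000000+0.090909+0.030303=0.1212
k=2 src: inc=0.030303, refl=0.030303·0.818182=0.0248; V=0.090909+0.030303+0.024793=0.1460
k=3 load: inc=0.024793, refl=0.024793·0.333333=0.0083; V=0.121212+0.024793+0.008264=0.1543
k=4 src: inc=0.008264, refl=0.008264·0.818182=0.0068; V=0.146006+0.008264+0.006762=0.1610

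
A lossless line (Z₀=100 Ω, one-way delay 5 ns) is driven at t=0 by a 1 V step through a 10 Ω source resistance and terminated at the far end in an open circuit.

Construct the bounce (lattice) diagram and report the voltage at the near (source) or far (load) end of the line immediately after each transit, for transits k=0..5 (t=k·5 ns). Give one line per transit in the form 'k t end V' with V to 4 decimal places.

0 0 source 0.9091
1 5 load 1.8182
2 10 source 1.0744
3 15 load 0.3306
4 20 source 0.9391
5 25 load 1.5477

Γ_L=1.000000, Γ_S=-0.818182; launch V₁=1·100/110=0.909091
k=0 src: V=0.9091
k=1 load: inc=0.909091, refl=0.909091·1.000000=0.9091; V=0.000000+0.909091+0.909091=1.8182
k=2 src: inc=0.909091, refl=0.909091·-0.818182=-0.7438; V=0.909091+0.909091+-0.743802=1.0744
k=3 load: inc=-0.743802, refl=-0.743802·1.000000=-0.7438; V=1.818182+-0.743802+-0.743802=0.3306
k=4 src: inc=-0.743802, refl=-0.743802·-0.818182=0.6086; V=1.074380+-0.743802+0.608565=0.9391
k=5 load: inc=0.608565, refl=0.608565·1.000000=0.6086; V=0.330579+0.608565+0.608565=1.5477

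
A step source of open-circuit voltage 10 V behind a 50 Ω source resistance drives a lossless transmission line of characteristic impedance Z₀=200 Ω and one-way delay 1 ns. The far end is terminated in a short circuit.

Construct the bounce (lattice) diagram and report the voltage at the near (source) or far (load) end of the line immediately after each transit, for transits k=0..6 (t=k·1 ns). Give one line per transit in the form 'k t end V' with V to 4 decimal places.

0 0 source 8.0000
1 1 load 0.0000
2 2 source 4.8000
3 3 load 0.0000
4 4 source 2.8800
5 5 load 0.0000
6 6 source 1.7280

Γ_L=-1.000000, Γ_S=-0.600000; launch V₁=10·200/250=8.000000
k=0 src: V=8.0000
k=1 load: inc=8.000000, refl=8.000000·-1.000000=-8.0000; V=0.000000+8.000000+-8.000000=0.0000
k=2 src: inc=-8.000000, refl=-8.000000·-0.600000=4.8000; V=8.000000+-8.000000+4.800000=4.8000
k=3 load: inc=4.800000, refl=4.800000·-1.000000=-4.8000; V=0.000000+4.800000+-4.800000=0.0000
k=4 src: inc=-4.800000, refl=-4.800000·-0.600000=2.8800; V=4.800000+-4.800000+2.880000=2.8800
k=5 load: inc=2.880000, refl=2.880000·-1.000000=-2.8800; V=0.000000+2.880000+-2.880000=0.0000
k=6 src: inc=-2.880000, refl=-2.880000·-0.600000=1.7280; V=2.880000+-2.880000+1.728000=1.7280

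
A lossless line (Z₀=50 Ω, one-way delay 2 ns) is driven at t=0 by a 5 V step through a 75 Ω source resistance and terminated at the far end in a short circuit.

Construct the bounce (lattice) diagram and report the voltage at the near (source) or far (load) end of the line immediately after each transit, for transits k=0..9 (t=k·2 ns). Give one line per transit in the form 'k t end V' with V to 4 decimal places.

Γ_L=-1.000000, Γ_S=0.200000; launch V₁=5·50/125=2.000000
k=0 src: V=2.0000
k=1 load: inc=2.000000, refl=2.000000·-1.000000=-2.0000; V=0.000000+2.000000+-2.000000=0.0000
k=2 src: inc=-2.000000, refl=-2.000000·0.200000=-0.4000; V=2.000000+-2.000000+-0.400000=-0.4000
k=3 load: inc=-0.400000, refl=-0.400000·-1.000000=0.4000; V=0.000000+-0.400000+0.400000=0.0000
k=4 src: inc=0.400000, refl=0.400000·0.200000=0.0800; V=-0.400000+0.400000+0.080000=0.0800
k=5 load: inc=0.080000, refl=0.080000·-1.000000=-0.0800; V=0.000000+0.080000+-0.080000=0.0000
k=6 src: inc=-0.080000, refl=-0.080000·0.200000=-0.0160; V=0.080000+-0.080000+-0.016000=-0.0160
k=7 load: inc=-0.016000, refl=-0.016000·-1.000000=0.0160; V=0.000000+-0.016000+0.016000=0.0000
k=8 src: inc=0.016000, refl=0.016000·0.200000=0.0032; V=-0.016000+0.016000+0.003200=0.0032
k=9 load: inc=0.003200, refl=0.003200·-1.000000=-0.0032; V=0.000000+0.003200+-0.003200=0.0000

0 0 source 2.0000
1 2 load 0.0000
2 4 source -0.4000
3 6 load 0.0000
4 8 source 0.0800
5 10 load 0.0000
6 12 source -0.0160
7 14 load 0.0000
8 16 source 0.0032
9 18 load 0.0000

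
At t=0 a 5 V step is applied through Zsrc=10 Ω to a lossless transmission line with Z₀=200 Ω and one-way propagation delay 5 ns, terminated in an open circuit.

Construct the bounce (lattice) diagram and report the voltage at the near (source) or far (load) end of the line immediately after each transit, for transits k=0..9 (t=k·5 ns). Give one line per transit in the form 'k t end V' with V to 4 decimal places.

0 0 source 4.7619
1 5 load 9.5238
2 10 source 5.2154
3 15 load 0.9070
4 20 source 4.8051
5 25 load 8.7032
6 30 source 5.1763
7 35 load 1.6495
8 40 source 4.8405
9 45 load 8.0314

Γ_L=1.000000, Γ_S=-0.904762; launch V₁=5·200/210=4.761905
k=0 src: V=4.7619
k=1 load: inc=4.761905, refl=4.761905·1.000000=4.7619; V=0.000000+4.761905+4.761905=9.5238
k=2 src: inc=4.761905, refl=4.761905·-0.904762=-4.3084; V=4.761905+4.761905+-4.308390=5.2154
k=3 load: inc=-4.308390, refl=-4.308390·1.000000=-4.3084; V=9.523810+-4.308390+-4.308390=0.9070
k=4 src: inc=-4.308390, refl=-4.308390·-0.904762=3.8981; V=5.215420+-4.308390+3.898067=4.8051
k=5 load: inc=3.898067, refl=3.898067·1.000000=3.8981; V=0.907029+3.898067+3.898067=8.7032
k=6 src: inc=3.898067, refl=3.898067·-0.904762=-3.5268; V=4.805097+3.898067+-3.526823=5.1763
k=7 load: inc=-3.526823, refl=-3.526823·1.000000=-3.5268; V=8.703164+-3.526823+-3.526823=1.6495
k=8 src: inc=-3.526823, refl=-3.526823·-0.904762=3.1909; V=5.176341+-3.526823+3.190935=4.8405
k=9 load: inc=3.190935, refl=3.190935·1.000000=3.1909; V=1.649518+3.190935+3.190935=8.0314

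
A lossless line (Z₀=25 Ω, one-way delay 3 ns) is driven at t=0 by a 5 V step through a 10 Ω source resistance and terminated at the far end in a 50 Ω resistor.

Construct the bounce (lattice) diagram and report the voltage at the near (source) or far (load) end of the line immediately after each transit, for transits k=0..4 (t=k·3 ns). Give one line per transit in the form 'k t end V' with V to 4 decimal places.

0 0 source 3.5714
1 3 load 4.7619
2 6 source 4.2517
3 9 load 4.0816
4 12 source 4.1545

Γ_L=0.333333, Γ_S=-0.428571; launch V₁=5·25/35=3.571429
k=0 src: V=3.5714
k=1 load: inc=3.571429, refl=3.571429·0.333333=1.1905; V=0.000000+3.571429+1.190476=4.7619
k=2 src: inc=1.190476, refl=1.190476·-0.428571=-0.5102; V=3.571429+1.190476+-0.510204=4.2517
k=3 load: inc=-0.510204, refl=-0.510204·0.333333=-0.1701; V=4.761905+-0.510204+-0.170068=4.0816
k=4 src: inc=-0.170068, refl=-0.170068·-0.428571=0.0729; V=4.251701+-0.170068+0.072886=4.1545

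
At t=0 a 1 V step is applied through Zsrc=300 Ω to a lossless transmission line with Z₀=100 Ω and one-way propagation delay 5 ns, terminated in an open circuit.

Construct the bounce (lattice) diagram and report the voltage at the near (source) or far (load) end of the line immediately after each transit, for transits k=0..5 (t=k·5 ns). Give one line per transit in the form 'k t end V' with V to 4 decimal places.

Γ_L=1.000000, Γ_S=0.500000; launch V₁=1·100/400=0.250000
k=0 src: V=0.2500
k=1 load: inc=0.250000, refl=0.250000·1.000000=0.2500; V=0.000000+0.250000+0.250000=0.5000
k=2 src: inc=0.250000, refl=0.250000·0.500000=0.1250; V=0.250000+0.250000+0.125000=0.6250
k=3 load: inc=0.125000, refl=0.125000·1.000000=0.1250; V=0.500000+0.125000+0.125000=0.7500
k=4 src: inc=0.125000, refl=0.125000·0.500000=0.0625; V=0.625000+0.125000+0.062500=0.8125
k=5 load: inc=0.062500, refl=0.062500·1.000000=0.0625; V=0.750000+0.062500+0.062500=0.8750

0 0 source 0.2500
1 5 load 0.5000
2 10 source 0.6250
3 15 load 0.7500
4 20 source 0.8125
5 25 load 0.8750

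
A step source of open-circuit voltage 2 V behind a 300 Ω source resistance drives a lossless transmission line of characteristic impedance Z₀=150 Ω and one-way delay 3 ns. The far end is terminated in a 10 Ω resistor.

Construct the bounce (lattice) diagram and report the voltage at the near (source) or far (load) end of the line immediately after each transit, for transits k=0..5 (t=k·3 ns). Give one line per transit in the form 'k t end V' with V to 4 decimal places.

Γ_L=-0.875000, Γ_S=0.333333; launch V₁=2·150/450=0.666667
k=0 src: V=0.6667
k=1 load: inc=0.666667, refl=0.666667·-0.875000=-0.5833; V=0.000000+0.666667+-0.583333=0.0833
k=2 src: inc=-0.583333, refl=-0.583333·0.333333=-0.1944; V=0.666667+-0.583333+-0.194444=-0.1111
k=3 load: inc=-0.194444, refl=-0.194444·-0.875000=0.1701; V=0.083333+-0.194444+0.170139=0.0590
k=4 src: inc=0.170139, refl=0.170139·0.333333=0.0567; V=-0.111111+0.170139+0.056713=0.1157
k=5 load: inc=0.056713, refl=0.056713·-0.875000=-0.0496; V=0.059028+0.056713+-0.049624=0.0661

0 0 source 0.6667
1 3 load 0.0833
2 6 source -0.1111
3 9 load 0.0590
4 12 source 0.1157
5 15 load 0.0661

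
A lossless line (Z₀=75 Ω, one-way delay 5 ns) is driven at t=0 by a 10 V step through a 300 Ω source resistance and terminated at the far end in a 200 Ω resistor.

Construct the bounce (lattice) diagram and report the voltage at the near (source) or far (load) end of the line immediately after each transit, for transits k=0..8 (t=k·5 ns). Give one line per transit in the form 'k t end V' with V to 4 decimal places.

Γ_L=0.454545, Γ_S=0.600000; launch V₁=10·75/375=2.000000
k=0 src: V=2.0000
k=1 load: inc=2.000000, refl=2.000000·0.454545=0.9091; V=0.000000+2.000000+0.909091=2.9091
k=2 src: inc=0.909091, refl=0.909091·0.600000=0.5455; V=2.000000+0.909091+0.545455=3.4545
k=3 load: inc=0.545455, refl=0.545455·0.454545=0.2479; V=2.909091+0.545455+0.247934=3.7025
k=4 src: inc=0.247934, refl=0.247934·0.600000=0.1488; V=3.454545+0.247934+0.148760=3.8512
k=5 load: inc=0.148760, refl=0.148760·0.454545=0.0676; V=3.702479+0.148760+0.067618=3.9189
k=6 src: inc=0.067618, refl=0.067618·0.600000=0.0406; V=3.851240+0.067618+0.040571=3.9594
k=7 load: inc=0.040571, refl=0.040571·0.454545=0.0184; V=3.918858+0.040571+0.018441=3.9779
k=8 src: inc=0.018441, refl=0.018441·0.600000=0.0111; V=3.959429+0.018441+0.011065=3.9889

0 0 source 2.0000
1 5 load 2.9091
2 10 source 3.4545
3 15 load 3.7025
4 20 source 3.8512
5 25 load 3.9189
6 30 source 3.9594
7 35 load 3.9779
8 40 source 3.9889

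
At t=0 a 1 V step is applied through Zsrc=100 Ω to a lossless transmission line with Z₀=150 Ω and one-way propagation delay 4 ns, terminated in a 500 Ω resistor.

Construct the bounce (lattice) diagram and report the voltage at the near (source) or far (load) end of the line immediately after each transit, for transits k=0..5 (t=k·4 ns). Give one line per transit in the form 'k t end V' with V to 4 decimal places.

Γ_L=0.538462, Γ_S=-0.200000; launch V₁=1·150/250=0.600000
k=0 src: V=0.6000
k=1 load: inc=0.600000, refl=0.600000·0.538462=0.3231; V=0.000000+0.600000+0.323077=0.9231
k=2 src: inc=0.323077, refl=0.323077·-0.200000=-0.0646; V=0.600000+0.323077+-0.064615=0.8585
k=3 load: inc=-0.064615, refl=-0.064615·0.538462=-0.0348; V=0.923077+-0.064615+-0.034793=0.8237
k=4 src: inc=-0.034793, refl=-0.034793·-0.200000=0.0070; V=0.858462+-0.034793+0.006959=0.8306
k=5 load: inc=0.006959, refl=0.006959·0.538462=0.0037; V=0.823669+0.006959+0.003747=0.8344

0 0 source 0.6000
1 4 load 0.9231
2 8 source 0.8585
3 12 load 0.8237
4 16 source 0.8306
5 20 load 0.8344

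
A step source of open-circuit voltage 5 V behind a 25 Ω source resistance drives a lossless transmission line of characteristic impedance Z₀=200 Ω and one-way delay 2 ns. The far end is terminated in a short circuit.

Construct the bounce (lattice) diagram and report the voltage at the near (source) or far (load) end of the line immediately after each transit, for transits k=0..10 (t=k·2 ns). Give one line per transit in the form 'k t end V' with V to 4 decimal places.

Γ_L=-1.000000, Γ_S=-0.777778; launch V₁=5·200/225=4.444444
k=0 src: V=4.4444
k=1 load: inc=4.444444, refl=4.444444·-1.000000=-4.4444; V=0.000000+4.444444+-4.444444=0.0000
k=2 src: inc=-4.444444, refl=-4.444444·-0.777778=3.4568; V=4.444444+-4.444444+3.456790=3.4568
k=3 load: inc=3.456790, refl=3.456790·-1.000000=-3.4568; V=0.000000+3.456790+-3.456790=0.0000
k=4 src: inc=-3.456790, refl=-3.456790·-0.777778=2.6886; V=3.456790+-3.456790+2.688615=2.6886
k=5 load: inc=2.688615, refl=2.688615·-1.000000=-2.6886; V=0.000000+2.688615+-2.688615=0.0000
k=6 src: inc=-2.688615, refl=-2.688615·-0.777778=2.0911; V=2.688615+-2.688615+2.091145=2.0911
k=7 load: inc=2.091145, refl=2.091145·-1.000000=-2.0911; V=0.000000+2.091145+-2.091145=0.0000
k=8 src: inc=-2.091145, refl=-2.091145·-0.777778=1.6264; V=2.091145+-2.091145+1.626446=1.6264
k=9 load: inc=1.626446, refl=1.626446·-1.000000=-1.6264; V=0.000000+1.626446+-1.626446=0.0000
k=10 src: inc=-1.626446, refl=-1.626446·-0.777778=1.2650; V=1.626446+-1.626446+1.265013=1.2650

0 0 source 4.4444
1 2 load 0.0000
2 4 source 3.4568
3 6 load 0.0000
4 8 source 2.6886
5 10 load 0.0000
6 12 source 2.0911
7 14 load 0.0000
8 16 source 1.6264
9 18 load 0.0000
10 20 source 1.2650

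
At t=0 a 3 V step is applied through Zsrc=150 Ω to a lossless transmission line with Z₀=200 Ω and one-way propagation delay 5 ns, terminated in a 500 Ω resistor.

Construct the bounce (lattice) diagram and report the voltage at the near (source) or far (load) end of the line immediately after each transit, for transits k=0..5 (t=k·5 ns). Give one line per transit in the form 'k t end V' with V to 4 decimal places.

Γ_L=0.428571, Γ_S=-0.142857; launch V₁=3·200/350=1.714286
k=0 src: V=1.7143
k=1 load: inc=1.714286, refl=1.714286·0.428571=0.7347; V=0.000000+1.714286+0.734694=2.4490
k=2 src: inc=0.734694, refl=0.734694·-0.142857=-0.1050; V=1.714286+0.734694+-0.104956=2.3440
k=3 load: inc=-0.104956, refl=-0.104956·0.428571=-0.0450; V=2.448980+-0.104956+-0.044981=2.2990
k=4 src: inc=-0.044981, refl=-0.044981·-0.142857=0.0064; V=2.344023+-0.044981+0.006426=2.3055
k=5 load: inc=0.006426, refl=0.006426·0.428571=0.0028; V=2.299042+0.006426+0.002754=2.3082

0 0 source 1.7143
1 5 load 2.4490
2 10 source 2.3440
3 15 load 2.2990
4 20 source 2.3055
5 25 load 2.3082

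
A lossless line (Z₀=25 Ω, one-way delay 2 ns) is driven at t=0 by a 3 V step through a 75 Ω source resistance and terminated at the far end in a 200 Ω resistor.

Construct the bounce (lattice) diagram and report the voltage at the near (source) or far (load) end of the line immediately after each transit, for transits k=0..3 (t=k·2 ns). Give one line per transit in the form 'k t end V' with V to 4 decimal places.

0 0 source 0.7500
1 2 load 1.3333
2 4 source 1.6250
3 6 load 1.8519

Γ_L=0.777778, Γ_S=0.500000; launch V₁=3·25/100=0.750000
k=0 src: V=0.7500
k=1 load: inc=0.750000, refl=0.750000·0.777778=0.5833; V=0.000000+0.750000+0.583333=1.3333
k=2 src: inc=0.583333, refl=0.583333·0.500000=0.2917; V=0.750000+0.583333+0.291667=1.6250
k=3 load: inc=0.291667, refl=0.291667·0.777778=0.2269; V=1.333333+0.291667+0.226852=1.8519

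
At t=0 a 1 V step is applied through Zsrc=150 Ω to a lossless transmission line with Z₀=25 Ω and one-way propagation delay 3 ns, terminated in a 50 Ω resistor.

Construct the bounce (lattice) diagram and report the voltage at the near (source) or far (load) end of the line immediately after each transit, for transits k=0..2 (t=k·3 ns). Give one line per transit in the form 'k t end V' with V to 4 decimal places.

0 0 source 0.1429
1 3 load 0.1905
2 6 source 0.2245

Γ_L=0.333333, Γ_S=0.714286; launch V₁=1·25/175=0.142857
k=0 src: V=0.1429
k=1 load: inc=0.142857, refl=0.142857·0.333333=0.0476; V=0.000000+0.142857+0.047619=0.1905
k=2 src: inc=0.047619, refl=0.047619·0.714286=0.0340; V=0.142857+0.047619+0.034014=0.2245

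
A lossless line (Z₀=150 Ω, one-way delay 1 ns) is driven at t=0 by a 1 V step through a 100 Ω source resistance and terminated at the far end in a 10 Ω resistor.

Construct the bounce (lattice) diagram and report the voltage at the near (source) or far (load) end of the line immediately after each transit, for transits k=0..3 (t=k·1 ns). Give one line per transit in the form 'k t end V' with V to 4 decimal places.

Γ_L=-0.875000, Γ_S=-0.200000; launch V₁=1·150/250=0.600000
k=0 src: V=0.6000
k=1 load: inc=0.600000, refl=0.600000·-0.875000=-0.5250; V=0.000000+0.600000+-0.525000=0.0750
k=2 src: inc=-0.525000, refl=-0.525000·-0.200000=0.1050; V=0.600000+-0.525000+0.105000=0.1800
k=3 load: inc=0.105000, refl=0.105000·-0.875000=-0.0919; V=0.075000+0.105000+-0.091875=0.0881

0 0 source 0.6000
1 1 load 0.0750
2 2 source 0.1800
3 3 load 0.0881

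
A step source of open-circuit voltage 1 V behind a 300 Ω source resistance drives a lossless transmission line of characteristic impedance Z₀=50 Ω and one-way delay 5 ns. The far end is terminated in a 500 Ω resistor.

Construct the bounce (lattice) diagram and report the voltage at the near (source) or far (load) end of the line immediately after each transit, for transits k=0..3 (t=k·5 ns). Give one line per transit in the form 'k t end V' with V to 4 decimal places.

0 0 source 0.1429
1 5 load 0.2597
2 10 source 0.3432
3 15 load 0.4115

Γ_L=0.818182, Γ_S=0.714286; launch V₁=1·50/350=0.142857
k=0 src: V=0.1429
k=1 load: inc=0.142857, refl=0.142857·0.818182=0.1169; V=0.000000+0.142857+0.116883=0.2597
k=2 src: inc=0.116883, refl=0.116883·0.714286=0.0835; V=0.142857+0.116883+0.083488=0.3432
k=3 load: inc=0.083488, refl=0.083488·0.818182=0.0683; V=0.259740+0.083488+0.068308=0.4115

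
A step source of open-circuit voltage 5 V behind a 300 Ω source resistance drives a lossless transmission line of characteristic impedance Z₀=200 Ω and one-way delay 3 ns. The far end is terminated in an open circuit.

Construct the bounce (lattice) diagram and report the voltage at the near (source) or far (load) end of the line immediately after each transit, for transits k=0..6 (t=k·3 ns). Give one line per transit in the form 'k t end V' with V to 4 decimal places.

Γ_L=1.000000, Γ_S=0.200000; launch V₁=5·200/500=2.000000
k=0 src: V=2.0000
k=1 load: inc=2.000000, refl=2.000000·1.000000=2.0000; V=0.000000+2.000000+2.000000=4.0000
k=2 src: inc=2.000000, refl=2.000000·0.200000=0.4000; V=2.000000+2.000000+0.400000=4.4000
k=3 load: inc=0.400000, refl=0.400000·1.000000=0.4000; V=4.000000+0.400000+0.400000=4.8000
k=4 src: inc=0.400000, refl=0.400000·0.200000=0.0800; V=4.400000+0.400000+0.080000=4.8800
k=5 load: inc=0.080000, refl=0.080000·1.000000=0.0800; V=4.800000+0.080000+0.080000=4.9600
k=6 src: inc=0.080000, refl=0.080000·0.200000=0.0160; V=4.880000+0.080000+0.016000=4.9760

0 0 source 2.0000
1 3 load 4.0000
2 6 source 4.4000
3 9 load 4.8000
4 12 source 4.8800
5 15 load 4.9600
6 18 source 4.9760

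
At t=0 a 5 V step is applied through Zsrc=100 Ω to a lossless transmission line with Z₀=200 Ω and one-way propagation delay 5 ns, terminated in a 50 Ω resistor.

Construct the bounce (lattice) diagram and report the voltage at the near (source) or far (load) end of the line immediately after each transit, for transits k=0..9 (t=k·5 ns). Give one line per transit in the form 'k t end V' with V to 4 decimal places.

Γ_L=-0.600000, Γ_S=-0.333333; launch V₁=5·200/300=3.333333
k=0 src: V=3.3333
k=1 load: inc=3.333333, refl=3.333333·-0.600000=-2.0000; V=0.000000+3.333333+-2.000000=1.3333
k=2 src: inc=-2.000000, refl=-2.000000·-0.333333=0.6667; V=3.333333+-2.000000+0.666667=2.0000
k=3 load: inc=0.666667, refl=0.666667·-0.600000=-0.4000; V=1.333333+0.666667+-0.400000=1.6000
k=4 src: inc=-0.400000, refl=-0.400000·-0.333333=0.1333; V=2.000000+-0.400000+0.133333=1.7333
k=5 load: inc=0.133333, refl=0.133333·-0.600000=-0.0800; V=1.600000+0.133333+-0.080000=1.6533
k=6 src: inc=-0.080000, refl=-0.080000·-0.333333=0.0267; V=1.733333+-0.080000+0.026667=1.6800
k=7 load: inc=0.026667, refl=0.026667·-0.600000=-0.0160; V=1.653333+0.026667+-0.016000=1.6640
k=8 src: inc=-0.016000, refl=-0.016000·-0.333333=0.0053; V=1.680000+-0.016000+0.005333=1.6693
k=9 load: inc=0.005333, refl=0.005333·-0.600000=-0.0032; V=1.664000+0.005333+-0.003200=1.6661

0 0 source 3.3333
1 5 load 1.3333
2 10 source 2.0000
3 15 load 1.6000
4 20 source 1.7333
5 25 load 1.6533
6 30 source 1.6800
7 35 load 1.6640
8 40 source 1.6693
9 45 load 1.6661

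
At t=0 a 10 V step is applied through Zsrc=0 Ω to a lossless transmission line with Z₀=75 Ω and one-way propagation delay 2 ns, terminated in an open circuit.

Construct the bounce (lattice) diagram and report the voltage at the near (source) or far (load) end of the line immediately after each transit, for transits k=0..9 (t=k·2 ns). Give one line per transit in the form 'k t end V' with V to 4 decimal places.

0 0 source 10.0000
1 2 load 20.0000
2 4 source 10.0000
3 6 load 0.0000
4 8 source 10.0000
5 10 load 20.0000
6 12 source 10.0000
7 14 load 0.0000
8 16 source 10.0000
9 18 load 20.0000

Γ_L=1.000000, Γ_S=-1.000000; launch V₁=10·75/75=10.000000
k=0 src: V=10.0000
k=1 load: inc=10.000000, refl=10.000000·1.000000=10.0000; V=0.000000+10.000000+10.000000=20.0000
k=2 src: inc=10.000000, refl=10.000000·-1.000000=-10.0000; V=10.000000+10.000000+-10.000000=10.0000
k=3 load: inc=-10.000000, refl=-10.000000·1.000000=-10.0000; V=20.000000+-10.000000+-10.000000=0.0000
k=4 src: inc=-10.000000, refl=-10.000000·-1.000000=10.0000; V=10.000000+-10.000000+10.000000=10.0000
k=5 load: inc=10.000000, refl=10.000000·1.000000=10.0000; V=0.000000+10.000000+10.000000=20.0000
k=6 src: inc=10.000000, refl=10.000000·-1.000000=-10.0000; V=10.000000+10.000000+-10.000000=10.0000
k=7 load: inc=-10.000000, refl=-10.000000·1.000000=-10.0000; V=20.000000+-10.000000+-10.000000=0.0000
k=8 src: inc=-10.000000, refl=-10.000000·-1.000000=10.0000; V=10.000000+-10.000000+10.000000=10.0000
k=9 load: inc=10.000000, refl=10.000000·1.000000=10.0000; V=0.000000+10.000000+10.000000=20.0000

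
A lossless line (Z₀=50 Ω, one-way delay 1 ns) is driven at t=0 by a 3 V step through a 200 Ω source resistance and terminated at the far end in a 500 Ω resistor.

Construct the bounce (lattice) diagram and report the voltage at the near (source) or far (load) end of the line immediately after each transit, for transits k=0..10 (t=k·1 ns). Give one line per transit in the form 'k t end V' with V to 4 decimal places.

0 0 source 0.6000
1 1 load 1.0909
2 2 source 1.3855
3 3 load 1.6264
4 4 source 1.7710
5 5 load 1.8893
6 6 source 1.9603
7 7 load 2.0184
8 8 source 2.0533
9 9 load 2.0818
10 10 source 2.0989

Γ_L=0.818182, Γ_S=0.600000; launch V₁=3·50/250=0.600000
k=0 src: V=0.6000
k=1 load: inc=0.600000, refl=0.600000·0.818182=0.4909; V=0.000000+0.600000+0.490909=1.0909
k=2 src: inc=0.490909, refl=0.490909·0.600000=0.2945; V=0.600000+0.490909+0.294545=1.3855
k=3 load: inc=0.294545, refl=0.294545·0.818182=0.2410; V=1.090909+0.294545+0.240992=1.6264
k=4 src: inc=0.240992, refl=0.240992·0.600000=0.1446; V=1.385455+0.240992+0.144595=1.7710
k=5 load: inc=0.144595, refl=0.144595·0.818182=0.1183; V=1.626446+0.144595+0.118305=1.8893
k=6 src: inc=0.118305, refl=0.118305·0.600000=0.0710; V=1.771041+0.118305+0.070983=1.9603
k=7 load: inc=0.070983, refl=0.070983·0.818182=0.0581; V=1.889346+0.070983+0.058077=2.0184
k=8 src: inc=0.058077, refl=0.058077·0.600000=0.0348; V=1.960329+0.058077+0.034846=2.0533
k=9 load: inc=0.034846, refl=0.034846·0.818182=0.0285; V=2.018406+0.034846+0.028511=2.0818
k=10 src: inc=0.028511, refl=0.028511·0.600000=0.0171; V=2.053253+0.028511+0.017106=2.0989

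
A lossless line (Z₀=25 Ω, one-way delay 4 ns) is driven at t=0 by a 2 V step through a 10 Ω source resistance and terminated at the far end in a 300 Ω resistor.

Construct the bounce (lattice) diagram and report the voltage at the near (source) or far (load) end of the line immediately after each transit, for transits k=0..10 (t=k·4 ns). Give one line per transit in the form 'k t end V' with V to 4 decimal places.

Γ_L=0.846154, Γ_S=-0.428571; launch V₁=2·25/35=1.428571
k=0 src: V=1.4286
k=1 load: inc=1.428571, refl=1.428571·0.846154=1.2088; V=0.000000+1.428571+1.208791=2.6374
k=2 src: inc=1.208791, refl=1.208791·-0.428571=-0.5181; V=1.428571+1.208791+-0.518053=2.1193
k=3 load: inc=-0.518053, refl=-0.518053·0.846154=-0.4384; V=2.637363+-0.518053+-0.438353=1.6810
k=4 src: inc=-0.438353, refl=-0.438353·-0.428571=0.1879; V=2.119309+-0.438353+0.187866=1.8688
k=5 load: inc=0.187866, refl=0.187866·0.846154=0.1590; V=1.680956+0.187866+0.158963=2.0278
k=6 src: inc=0.158963, refl=0.158963·-0.428571=-0.0681; V=1.868822+0.158963+-0.068127=1.9597
k=7 load: inc=-0.068127, refl=-0.068127·0.846154=-0.0576; V=2.027785+-0.068127+-0.057646=1.9020
k=8 src: inc=-0.057646, refl=-0.057646·-0.428571=0.0247; V=1.959658+-0.057646+0.024705=1.9267
k=9 load: inc=0.024705, refl=0.024705·0.846154=0.0209; V=1.902012+0.024705+0.020905=1.9476
k=10 src: inc=0.020905, refl=0.020905·-0.428571=-0.0090; V=1.926717+0.020905+-0.008959=1.9387

0 0 source 1.4286
1 4 load 2.6374
2 8 source 2.1193
3 12 load 1.6810
4 16 source 1.8688
5 20 load 2.0278
6 24 source 1.9597
7 28 load 1.9020
8 32 source 1.9267
9 36 load 1.9476
10 40 source 1.9387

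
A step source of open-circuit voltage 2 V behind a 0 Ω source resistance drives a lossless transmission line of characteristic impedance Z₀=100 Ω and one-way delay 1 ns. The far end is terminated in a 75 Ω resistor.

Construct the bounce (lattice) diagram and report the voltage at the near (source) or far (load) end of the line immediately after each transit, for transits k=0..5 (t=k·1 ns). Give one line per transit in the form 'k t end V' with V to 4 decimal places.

Γ_L=-0.142857, Γ_S=-1.000000; launch V₁=2·100/100=2.000000
k=0 src: V=2.0000
k=1 load: inc=2.000000, refl=2.000000·-0.142857=-0.2857; V=0.000000+2.000000+-0.285714=1.7143
k=2 src: inc=-0.285714, refl=-0.285714·-1.000000=0.2857; V=2.000000+-0.285714+0.285714=2.0000
k=3 load: inc=0.285714, refl=0.285714·-0.142857=-0.0408; V=1.714286+0.285714+-0.040816=1.9592
k=4 src: inc=-0.040816, refl=-0.040816·-1.000000=0.0408; V=2.000000+-0.040816+0.040816=2.0000
k=5 load: inc=0.040816, refl=0.040816·-0.142857=-0.0058; V=1.959184+0.040816+-0.005831=1.9942

0 0 source 2.0000
1 1 load 1.7143
2 2 source 2.0000
3 3 load 1.9592
4 4 source 2.0000
5 5 load 1.9942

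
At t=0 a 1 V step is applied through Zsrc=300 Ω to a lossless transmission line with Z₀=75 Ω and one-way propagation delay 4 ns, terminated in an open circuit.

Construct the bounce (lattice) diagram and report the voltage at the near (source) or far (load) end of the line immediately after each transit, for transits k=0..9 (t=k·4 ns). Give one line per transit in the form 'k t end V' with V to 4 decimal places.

Γ_L=1.000000, Γ_S=0.600000; launch V₁=1·75/375=0.200000
k=0 src: V=0.2000
k=1 load: inc=0.200000, refl=0.200000·1.000000=0.2000; V=0.000000+0.200000+0.200000=0.4000
k=2 src: inc=0.200000, refl=0.200000·0.600000=0.1200; V=0.200000+0.200000+0.120000=0.5200
k=3 load: inc=0.120000, refl=0.120000·1.000000=0.1200; V=0.400000+0.120000+0.120000=0.6400
k=4 src: inc=0.120000, refl=0.120000·0.600000=0.0720; V=0.520000+0.120000+0.072000=0.7120
k=5 load: inc=0.072000, refl=0.072000·1.000000=0.0720; V=0.640000+0.072000+0.072000=0.7840
k=6 src: inc=0.072000, refl=0.072000·0.600000=0.0432; V=0.712000+0.072000+0.043200=0.8272
k=7 load: inc=0.043200, refl=0.043200·1.000000=0.0432; V=0.784000+0.043200+0.043200=0.8704
k=8 src: inc=0.043200, refl=0.043200·0.600000=0.0259; V=0.827200+0.043200+0.025920=0.8963
k=9 load: inc=0.025920, refl=0.025920·1.000000=0.0259; V=0.870400+0.025920+0.025920=0.9222

0 0 source 0.2000
1 4 load 0.4000
2 8 source 0.5200
3 12 load 0.6400
4 16 source 0.7120
5 20 load 0.7840
6 24 source 0.8272
7 28 load 0.8704
8 32 source 0.8963
9 36 load 0.9222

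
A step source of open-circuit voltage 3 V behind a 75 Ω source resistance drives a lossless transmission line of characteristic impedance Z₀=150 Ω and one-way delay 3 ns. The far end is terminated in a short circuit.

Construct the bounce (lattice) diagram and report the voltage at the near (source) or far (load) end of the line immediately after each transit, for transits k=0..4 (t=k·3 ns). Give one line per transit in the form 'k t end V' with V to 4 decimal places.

Γ_L=-1.000000, Γ_S=-0.333333; launch V₁=3·150/225=2.000000
k=0 src: V=2.0000
k=1 load: inc=2.000000, refl=2.000000·-1.000000=-2.0000; V=0.000000+2.000000+-2.000000=0.0000
k=2 src: inc=-2.000000, refl=-2.000000·-0.333333=0.6667; V=2.000000+-2.000000+0.666667=0.6667
k=3 load: inc=0.666667, refl=0.666667·-1.000000=-0.6667; V=0.000000+0.666667+-0.666667=0.0000
k=4 src: inc=-0.666667, refl=-0.666667·-0.333333=0.2222; V=0.666667+-0.666667+0.222222=0.2222

0 0 source 2.0000
1 3 load 0.0000
2 6 source 0.6667
3 9 load 0.0000
4 12 source 0.2222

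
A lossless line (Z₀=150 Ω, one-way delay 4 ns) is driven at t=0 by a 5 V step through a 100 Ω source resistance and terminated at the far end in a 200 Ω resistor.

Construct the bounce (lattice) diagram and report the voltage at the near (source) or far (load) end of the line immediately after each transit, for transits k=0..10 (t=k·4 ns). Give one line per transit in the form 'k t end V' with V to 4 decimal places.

0 0 source 3.0000
1 4 load 3.4286
2 8 source 3.3429
3 12 load 3.3306
4 16 source 3.3331
5 20 load 3.3334
6 24 source 3.3333
7 28 load 3.3333
8 32 source 3.3333
9 36 load 3.3333
10 40 source 3.3333

Γ_L=0.142857, Γ_S=-0.200000; launch V₁=5·150/250=3.000000
k=0 src: V=3.0000
k=1 load: inc=3.000000, refl=3.000000·0.142857=0.4286; V=0.000000+3.000000+0.428571=3.4286
k=2 src: inc=0.428571, refl=0.428571·-0.200000=-0.0857; V=3.000000+0.428571+-0.085714=3.3429
k=3 load: inc=-0.085714, refl=-0.085714·0.142857=-0.0122; V=3.428571+-0.085714+-0.012245=3.3306
k=4 src: inc=-0.012245, refl=-0.012245·-0.200000=0.0024; V=3.342857+-0.012245+0.002449=3.3331
k=5 load: inc=0.002449, refl=0.002449·0.142857=0.0003; V=3.330612+0.002449+0.000350=3.3334
k=6 src: inc=0.000350, refl=0.000350·-0.200000=-0.0001; V=3.333061+0.000350+-0.000070=3.3333
k=7 load: inc=-0.000070, refl=-0.000070·0.142857=-0.0000; V=3.333411+-0.000070+-0.000010=3.3333
k=8 src: inc=-0.000010, refl=-0.000010·-0.200000=0.0000; V=3.333341+-0.000010+0.000002=3.3333
k=9 load: inc=0.000002, refl=0.000002·0.142857=0.0000; V=3.333331+0.000002+0.000000=3.3333
k=10 src: inc=0.000000, refl=0.000000·-0.200000=-0.0000; V=3.333333+0.000000+-0.000000=3.3333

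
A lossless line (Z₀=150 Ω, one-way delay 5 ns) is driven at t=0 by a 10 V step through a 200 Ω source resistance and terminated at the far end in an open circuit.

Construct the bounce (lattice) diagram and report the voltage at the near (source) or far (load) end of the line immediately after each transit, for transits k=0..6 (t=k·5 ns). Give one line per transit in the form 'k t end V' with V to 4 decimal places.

Γ_L=1.000000, Γ_S=0.142857; launch V₁=10·150/350=4.285714
k=0 src: V=4.2857
k=1 load: inc=4.285714, refl=4.285714·1.000000=4.2857; V=0.000000+4.285714+4.285714=8.5714
k=2 src: inc=4.285714, refl=4.285714·0.142857=0.6122; V=4.285714+4.285714+0.612245=9.1837
k=3 load: inc=0.612245, refl=0.612245·1.000000=0.6122; V=8.571429+0.612245+0.612245=9.7959
k=4 src: inc=0.612245, refl=0.612245·0.142857=0.0875; V=9.183673+0.612245+0.087464=9.8834
k=5 load: inc=0.087464, refl=0.087464·1.000000=0.0875; V=9.795918+0.087464+0.087464=9.9708
k=6 src: inc=0.087464, refl=0.087464·0.142857=0.0125; V=9.883382+0.087464+0.012495=9.9833

0 0 source 4.2857
1 5 load 8.5714
2 10 source 9.1837
3 15 load 9.7959
4 20 source 9.8834
5 25 load 9.9708
6 30 source 9.9833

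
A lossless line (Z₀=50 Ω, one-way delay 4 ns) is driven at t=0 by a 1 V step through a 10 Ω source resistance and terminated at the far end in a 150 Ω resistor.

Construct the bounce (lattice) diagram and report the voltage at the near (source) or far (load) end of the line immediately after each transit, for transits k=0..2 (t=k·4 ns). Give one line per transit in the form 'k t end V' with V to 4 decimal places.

0 0 source 0.8333
1 4 load 1.2500
2 8 source 0.9722

Γ_L=0.500000, Γ_S=-0.666667; launch V₁=1·50/60=0.833333
k=0 src: V=0.8333
k=1 load: inc=0.833333, refl=0.833333·0.500000=0.4167; V=0.000000+0.833333+0.416667=1.2500
k=2 src: inc=0.416667, refl=0.416667·-0.666667=-0.2778; V=0.833333+0.416667+-0.277778=0.9722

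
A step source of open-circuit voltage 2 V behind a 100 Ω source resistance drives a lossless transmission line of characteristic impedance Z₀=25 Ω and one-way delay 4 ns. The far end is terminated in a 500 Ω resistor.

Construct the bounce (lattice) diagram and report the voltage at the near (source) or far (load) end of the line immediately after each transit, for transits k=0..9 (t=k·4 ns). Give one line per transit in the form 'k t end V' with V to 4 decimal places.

Γ_L=0.904762, Γ_S=0.600000; launch V₁=2·25/125=0.400000
k=0 src: V=0.4000
k=1 load: inc=0.400000, refl=0.400000·0.904762=0.3619; V=0.000000+0.400000+0.361905=0.7619
k=2 src: inc=0.361905, refl=0.361905·0.600000=0.2171; V=0.400000+0.361905+0.217143=0.9790
k=3 load: inc=0.217143, refl=0.217143·0.904762=0.1965; V=0.761905+0.217143+0.196463=1.1755
k=4 src: inc=0.196463, refl=0.196463·0.600000=0.1179; V=0.979048+0.196463+0.117878=1.2934
k=5 load: inc=0.117878, refl=0.117878·0.904762=0.1067; V=1.175510+0.117878+0.106651=1.4000
k=6 src: inc=0.106651, refl=0.106651·0.600000=0.0640; V=1.293388+0.106651+0.063991=1.4640
k=7 load: inc=0.063991, refl=0.063991·0.904762=0.0579; V=1.400039+0.063991+0.057896=1.5219
k=8 src: inc=0.057896, refl=0.057896·0.600000=0.0347; V=1.464030+0.057896+0.034738=1.5567
k=9 load: inc=0.034738, refl=0.034738·0.904762=0.0314; V=1.521926+0.034738+0.031429=1.5881

0 0 source 0.4000
1 4 load 0.7619
2 8 source 0.9790
3 12 load 1.1755
4 16 source 1.2934
5 20 load 1.4000
6 24 source 1.4640
7 28 load 1.5219
8 32 source 1.5567
9 36 load 1.5881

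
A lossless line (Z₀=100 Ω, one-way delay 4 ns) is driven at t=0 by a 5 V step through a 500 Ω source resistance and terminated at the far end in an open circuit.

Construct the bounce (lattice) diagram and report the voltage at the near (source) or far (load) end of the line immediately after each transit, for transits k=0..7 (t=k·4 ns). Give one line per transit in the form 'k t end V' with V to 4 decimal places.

Γ_L=1.000000, Γ_S=0.666667; launch V₁=5·100/600=0.833333
k=0 src: V=0.8333
k=1 load: inc=0.833333, refl=0.833333·1.000000=0.8333; V=0.000000+0.833333+0.833333=1.6667
k=2 src: inc=0.833333, refl=0.833333·0.666667=0.5556; V=0.833333+0.833333+0.555556=2.2222
k=3 load: inc=0.555556, refl=0.555556·1.000000=0.5556; V=1.666667+0.555556+0.555556=2.7778
k=4 src: inc=0.555556, refl=0.555556·0.666667=0.3704; V=2.222222+0.555556+0.370370=3.1481
k=5 load: inc=0.370370, refl=0.370370·1.000000=0.3704; V=2.777778+0.370370+0.370370=3.5185
k=6 src: inc=0.370370, refl=0.370370·0.666667=0.2469; V=3.148148+0.370370+0.246914=3.7654
k=7 load: inc=0.246914, refl=0.246914·1.000000=0.2469; V=3.518519+0.246914+0.246914=4.0123

0 0 source 0.8333
1 4 load 1.6667
2 8 source 2.2222
3 12 load 2.7778
4 16 source 3.1481
5 20 load 3.5185
6 24 source 3.7654
7 28 load 4.0123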